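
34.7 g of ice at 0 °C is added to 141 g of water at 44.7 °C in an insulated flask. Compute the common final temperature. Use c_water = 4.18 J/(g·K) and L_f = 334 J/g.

T_f ≈ 20.1 °C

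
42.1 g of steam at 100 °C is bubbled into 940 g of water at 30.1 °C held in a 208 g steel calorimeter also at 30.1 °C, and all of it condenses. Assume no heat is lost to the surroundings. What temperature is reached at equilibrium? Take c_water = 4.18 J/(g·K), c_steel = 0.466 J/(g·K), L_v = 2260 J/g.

Energy balance with sensible and latent terms:
condense steam: −42.1×2260 = −95146; condensate cools 100→T: 42.1×4.18×(T − 100) = 175.98(T − 100); original water: 3929.2(T − 30.1); cup: 96.93(T − 30.1)
4202.1 T = 95146 + 17598 + 121186 = 233930
T ≈ 55.67 °C — below 100 °C, confirming all the steam condensed.

T_f ≈ 55.7 °C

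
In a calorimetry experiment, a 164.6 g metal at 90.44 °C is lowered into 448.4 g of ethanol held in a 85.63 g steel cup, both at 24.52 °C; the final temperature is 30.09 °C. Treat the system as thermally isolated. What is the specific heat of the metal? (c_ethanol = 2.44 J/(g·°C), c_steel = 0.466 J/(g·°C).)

Let T be the final temperature. ΣQ_i = 0:
164.6×c×(30.09 − 90.44) + 448.4×2.44×(30.09 − 24.52) + 85.63×0.466×(30.09 − 24.52) = 0
-9933.6 c = -6316.4
c = -6316.4/-9933.6 ≈ 0.6359 J/(g·°C)

c ≈ 0.636 J/(g·°C)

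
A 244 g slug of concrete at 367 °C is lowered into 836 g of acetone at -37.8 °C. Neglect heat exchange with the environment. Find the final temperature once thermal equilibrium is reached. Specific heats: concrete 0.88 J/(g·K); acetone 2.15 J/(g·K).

Setting the total heat transfer to zero:
244·0.88·(T − 367) + 836·2.15·(T − (-37.8)) = 0
214.72(T − 367) + 1797.4(T − (-37.8)) = 0
2012.1 T = 10861
T = 10861 / 2012.1 = 5.4 °C

T_f ≈ 5.4 °C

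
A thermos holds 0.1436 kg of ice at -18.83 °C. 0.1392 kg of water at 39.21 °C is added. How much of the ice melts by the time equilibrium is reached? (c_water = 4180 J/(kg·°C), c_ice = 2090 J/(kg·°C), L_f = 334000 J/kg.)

m_melted ≈ 0.0514 kg

Water can give up m c ΔT = 0.1392·4180·39.21 = 22815 J before reaching 0 °C.
Of that, 0.1436·2090·18.83 = 5651.3 J goes to bring the ice to 0 °C, leaving 17163 J.
Melting all 0.1436 kg of ice would need 0.1436·334000 = 47962 J.
Since 17163 < 47962 J, not all the ice melts; equilibrium is at 0 °C.
Mass melted = 17163/334000 ≈ 0.05139 kg.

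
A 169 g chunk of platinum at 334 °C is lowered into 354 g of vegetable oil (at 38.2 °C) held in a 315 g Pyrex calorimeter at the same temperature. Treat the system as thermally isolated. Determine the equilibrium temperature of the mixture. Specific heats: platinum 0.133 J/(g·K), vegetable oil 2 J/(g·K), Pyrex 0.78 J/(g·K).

With ΣQ=0 the equilibrium temperature is the m·c-weighted mean:
T_f = (22.48·334 + 708·38.2 + 245.7·38.2) / (22.48 + 708 + 245.7)
    = 43939 / 976.18 ≈ 45.01 °C

T_f ≈ 45.0 °C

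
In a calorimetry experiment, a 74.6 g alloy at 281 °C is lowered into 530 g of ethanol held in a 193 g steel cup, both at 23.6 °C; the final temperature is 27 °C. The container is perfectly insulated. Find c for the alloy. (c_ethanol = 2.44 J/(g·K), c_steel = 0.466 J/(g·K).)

c ≈ 0.248 J/(g·K)

Let T be the final temperature. ΣQ_i = 0:
74.6·c·(27 − 281) + 530·2.44·(27 − 23.6) + 193·0.466·(27 − 23.6) = 0
-18948 c = -4702.7
c = -4702.7/-18948 ≈ 0.2482 J/(g·K)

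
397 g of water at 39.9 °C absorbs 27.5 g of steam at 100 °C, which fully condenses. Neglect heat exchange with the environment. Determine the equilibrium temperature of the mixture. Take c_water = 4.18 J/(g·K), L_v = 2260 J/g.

T_f ≈ 78.8 °C

Conservation of energy gives ΣQ = 0:
condense steam: −27.5·2260 = −62150; condensed water 100 °C→T: 114.95(T − 100); original water: 1659.5(T − 39.9)
1774.4 T = 62150 + 11495 + 66212 = 139857
T ≈ 78.82 °C — below 100 °C, confirming all the steam condensed.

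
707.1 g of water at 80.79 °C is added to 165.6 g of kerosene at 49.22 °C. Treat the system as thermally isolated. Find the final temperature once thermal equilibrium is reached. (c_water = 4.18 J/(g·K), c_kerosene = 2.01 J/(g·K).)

T_f ≈ 77.6 °C

T_f = Σ m_i c_i T_i / Σ m_i c_i:
T_f = (2955.7·80.79 + 332.86·49.22) / (2955.7 + 332.86)
    = 255172 / 3288.5 ≈ 77.59 °C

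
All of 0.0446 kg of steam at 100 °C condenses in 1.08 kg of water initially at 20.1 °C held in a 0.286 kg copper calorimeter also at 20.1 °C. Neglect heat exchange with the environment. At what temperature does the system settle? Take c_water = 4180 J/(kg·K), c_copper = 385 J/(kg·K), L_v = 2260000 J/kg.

T_f ≈ 44.1 °C

Taking heat into each body as positive, Σ m c ΔT = 0:
steam→water at 100 °C releases m L_v = 0.0446×2260000 = 100796
  condensed water 100 °C→T: 186.43(T − 100)
  original water: 4514.4(T − 20.1)
  copper cup: 0.286×385×(T − 20.1) = 110.11(T − 20.1)
4810.9 T = 100796 + 18643 + 92953 = 212391
T ≈ 44.15 °C (< 100 °C, so full condensation is consistent).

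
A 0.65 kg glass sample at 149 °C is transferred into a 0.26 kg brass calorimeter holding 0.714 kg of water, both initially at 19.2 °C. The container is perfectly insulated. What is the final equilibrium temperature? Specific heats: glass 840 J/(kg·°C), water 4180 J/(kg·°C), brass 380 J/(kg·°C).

Setting the total heat transfer to zero:
0.65·840·(T − 149) + 0.714·4180·(T − 19.2) + 0.26·380·(T − 19.2) = 0
546(T − 149) + 2984.5(T − 19.2) + 98.8(T − 19.2) = 0
3629.3 T = 140554
T = 140554/3629.3 ≈ 38.73 °C

T_f ≈ 38.7 °C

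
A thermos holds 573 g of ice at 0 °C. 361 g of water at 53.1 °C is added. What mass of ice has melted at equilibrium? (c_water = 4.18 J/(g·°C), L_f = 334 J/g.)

m_melted ≈ 240 g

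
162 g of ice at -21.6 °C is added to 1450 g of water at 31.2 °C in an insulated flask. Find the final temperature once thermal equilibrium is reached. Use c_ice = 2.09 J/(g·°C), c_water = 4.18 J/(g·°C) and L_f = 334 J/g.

T_f ≈ 18.9 °C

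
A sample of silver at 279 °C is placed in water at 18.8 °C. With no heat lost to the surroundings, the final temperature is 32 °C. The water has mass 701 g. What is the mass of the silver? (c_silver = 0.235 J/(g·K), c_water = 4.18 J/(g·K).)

Heat lost by the silver = heat gained by the water:
m×0.235×(279 − 32) = 701×4.18×(32 − 18.8)
58.04 m = 38678  ⇒  m ≈ 666.4 g

m ≈ 666 g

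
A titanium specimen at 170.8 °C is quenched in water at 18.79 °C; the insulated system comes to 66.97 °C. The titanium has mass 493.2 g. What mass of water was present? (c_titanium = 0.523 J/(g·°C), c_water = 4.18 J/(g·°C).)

m ≈ 133 g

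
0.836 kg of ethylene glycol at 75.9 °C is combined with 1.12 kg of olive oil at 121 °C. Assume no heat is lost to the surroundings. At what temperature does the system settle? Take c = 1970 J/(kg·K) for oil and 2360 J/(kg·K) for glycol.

T_f ≈ 99.7 °C

Heat gained plus heat lost sum to zero:
1.12·1970·(T − 121) + 0.836·2360·(T − 75.9) = 0
2206.4(T − 121) + 1973(T − 75.9) = 0
4179.4 T = 416722
T ≈ 99.71 °C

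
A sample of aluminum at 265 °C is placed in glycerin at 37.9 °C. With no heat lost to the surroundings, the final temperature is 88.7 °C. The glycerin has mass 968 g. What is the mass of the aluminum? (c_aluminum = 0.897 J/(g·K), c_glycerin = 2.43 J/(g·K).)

Let T be the final temperature. ΣQ_i = 0:
m×0.897×(88.7 − 265) + 968×2.43×(88.7 − 37.9) = 0
-158.14 m = -119494
m = -119494/-158.14 ≈ 755.6 g

m ≈ 756 g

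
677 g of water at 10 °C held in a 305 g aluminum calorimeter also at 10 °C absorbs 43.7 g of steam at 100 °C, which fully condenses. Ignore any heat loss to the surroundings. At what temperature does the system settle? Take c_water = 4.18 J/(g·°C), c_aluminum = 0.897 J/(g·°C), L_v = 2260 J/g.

Heat gained plus heat lost sum to zero:
condense steam: −43.7×2260 = −98762
  condensed water 100 °C→T: 182.67(T − 100)
  original water: 2829.9(T − 10)
  aluminum cup: 305×0.897×(T − 10) = 273.58(T − 10)
3286.1 T = 98762 + 18267 + 31034 = 148063
T ≈ 45.06 °C, under the boiling point, so the assumption holds.

T_f ≈ 45.1 °C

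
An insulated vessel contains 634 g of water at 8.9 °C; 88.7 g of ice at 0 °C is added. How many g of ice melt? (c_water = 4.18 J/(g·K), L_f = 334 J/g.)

Cooling the water to 0 °C releases 634×4.18×8.9 = 23586 J.
Fully melting the ice requires m_ice L_f = 88.7×334 = 29626 J.
That's not enough to melt it all — equilibrium is at 0 °C with ice remaining.
m_melted×334 = 23586  ⇒  m_melted ≈ 70.62 g.

m_melted ≈ 70.6 g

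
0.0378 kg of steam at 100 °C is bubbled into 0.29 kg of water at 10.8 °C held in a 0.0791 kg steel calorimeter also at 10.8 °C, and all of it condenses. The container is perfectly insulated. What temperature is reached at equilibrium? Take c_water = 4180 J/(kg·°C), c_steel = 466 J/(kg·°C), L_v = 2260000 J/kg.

Conservation of energy gives ΣQ = 0:
steam→water at 100 °C releases m L_v = 0.0378×2260000 = 85428; condensed water 100 °C→T: 158(T − 100); original water: 1212.2(T − 10.8); cup: 36.86(T − 10.8)
1407.1 T = 85428 + 15800 + 13490 = 114718
T ≈ 81.53 °C, under the boiling point, so the assumption holds.

T_f ≈ 81.5 °C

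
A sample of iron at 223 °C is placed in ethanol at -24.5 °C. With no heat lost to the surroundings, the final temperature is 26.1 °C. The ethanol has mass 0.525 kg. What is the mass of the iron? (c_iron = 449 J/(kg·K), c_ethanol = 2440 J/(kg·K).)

Heat lost by the iron = heat gained by the ethanol:
m×449×(223 − 26.1) = 0.525×2440×(26.1 − (-24.5))
88408 m = 64819  ⇒  m ≈ 0.7332 kg

m ≈ 0.733 kg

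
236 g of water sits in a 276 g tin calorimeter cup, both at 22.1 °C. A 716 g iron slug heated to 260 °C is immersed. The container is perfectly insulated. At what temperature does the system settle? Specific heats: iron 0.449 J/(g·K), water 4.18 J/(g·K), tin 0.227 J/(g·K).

Energy conservation, ΣQ = 0:
716·0.449·(T − 260) + 236·4.18·(T − 22.1) + 276·0.227·(T − 22.1) = 0
321.48(T − 260) + 986.48(T − 22.1) + 62.65(T − 22.1) = 0
(321.48 + 986.48 + 62.65) T = 321.48·260 + 986.48·22.1 + 62.65·22.1
T ≈ 77.90 °C

T_f ≈ 77.9 °C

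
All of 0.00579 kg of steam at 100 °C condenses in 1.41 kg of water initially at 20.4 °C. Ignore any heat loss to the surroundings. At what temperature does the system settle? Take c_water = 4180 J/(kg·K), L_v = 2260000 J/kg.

Energy conservation, ΣQ = 0:
condense steam: −0.00579·2260000 = −13085
  condensed water 100 °C→T: 24.2(T − 100)
  original water: 5893.8(T − 20.4)
5918 T = 13085 + 2420.2 + 120234 = 135739
T ≈ 22.94 °C (< 100 °C, so full condensation is consistent).

T_f ≈ 22.9 °C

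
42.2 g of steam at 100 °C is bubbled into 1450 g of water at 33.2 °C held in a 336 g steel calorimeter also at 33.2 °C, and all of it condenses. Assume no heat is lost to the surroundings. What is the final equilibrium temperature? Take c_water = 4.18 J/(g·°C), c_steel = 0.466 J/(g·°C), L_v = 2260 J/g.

T_f ≈ 50.0 °C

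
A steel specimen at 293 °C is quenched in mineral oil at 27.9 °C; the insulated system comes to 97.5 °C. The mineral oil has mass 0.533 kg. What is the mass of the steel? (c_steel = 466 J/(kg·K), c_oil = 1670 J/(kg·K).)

m ≈ 0.68 kg

Setting the total heat transfer to zero:
m·466·(97.5 − 293) + 0.533·1670·(97.5 − 27.9) = 0
-91103 m = -61952
m = -61952/-91103 ≈ 0.68 kg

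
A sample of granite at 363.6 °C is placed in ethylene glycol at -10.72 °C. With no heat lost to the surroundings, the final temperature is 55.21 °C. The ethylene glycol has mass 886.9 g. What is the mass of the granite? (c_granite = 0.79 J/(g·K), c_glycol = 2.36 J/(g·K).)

m ≈ 566 g

Energy conservation, ΣQ = 0:
m×0.79×(55.21 − 363.6) + 886.9×2.36×(55.21 − (-10.72)) = 0
-243.63 m = -137997
m = -137997/-243.63 ≈ 566.4 g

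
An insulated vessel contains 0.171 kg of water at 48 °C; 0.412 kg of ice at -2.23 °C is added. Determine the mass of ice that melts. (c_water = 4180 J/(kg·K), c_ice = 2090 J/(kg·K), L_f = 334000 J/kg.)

m_melted ≈ 0.097 kg

Heat available from the water dropping to 0 °C: 0.171·4180·48 = 34309 J.
Of that, 0.412·2090·2.23 = 1920.2 J goes to bring the ice to 0 °C, leaving 32389 J.
Fully melting the ice requires m_ice L_f = 0.412·334000 = 137608 J.
Since 32389 < 137608 J, not all the ice melts; equilibrium is at 0 °C.
Mass melted = 32389/334000 ≈ 0.09697 kg.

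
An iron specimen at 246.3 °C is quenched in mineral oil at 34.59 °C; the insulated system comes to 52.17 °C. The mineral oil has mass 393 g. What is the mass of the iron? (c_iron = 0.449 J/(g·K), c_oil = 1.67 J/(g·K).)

m ≈ 132 g

Let T be the final temperature. ΣQ_i = 0:
m×0.449×(52.17 − 246.3) + 393×1.67×(52.17 − 34.59) = 0
-87.16 m = -11538
m = -11538/-87.16 ≈ 132.4 g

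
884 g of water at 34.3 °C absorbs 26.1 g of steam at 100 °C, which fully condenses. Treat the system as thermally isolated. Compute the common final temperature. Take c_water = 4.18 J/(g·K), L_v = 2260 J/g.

T_f ≈ 51.7 °C

Net heat exchanged in the isolated system is zero:
latent heat released on condensation: 26.1×2260 = 58986
  condensed water 100 °C→T: 109.1(T − 100)
  water warms: 884×4.18×(T − 34.3) = 3695.1(T − 34.3)
3804.2 T = 58986 + 10910 + 126743 = 196638
T ≈ 51.69 °C, under the boiling point, so the assumption holds.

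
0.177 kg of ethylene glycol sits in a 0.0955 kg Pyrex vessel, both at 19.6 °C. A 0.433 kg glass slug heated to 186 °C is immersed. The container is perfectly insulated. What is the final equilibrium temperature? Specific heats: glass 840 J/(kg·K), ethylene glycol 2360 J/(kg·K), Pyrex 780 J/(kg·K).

Conservation of energy gives ΣQ = 0:
0.433×840×(T − 186) + 0.177×2360×(T − 19.6) + 0.0955×780×(T − 19.6) = 0
363.72(T − 186) + 417.72(T − 19.6) + 74.49(T − 19.6) = 0
855.93 T = 77299
T = 77299/855.93 ≈ 90.31 °C

T_f ≈ 90.3 °C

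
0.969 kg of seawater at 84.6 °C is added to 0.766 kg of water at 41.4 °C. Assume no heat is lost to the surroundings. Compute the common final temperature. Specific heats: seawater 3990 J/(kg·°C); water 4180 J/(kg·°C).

T_f ≈ 65.0 °C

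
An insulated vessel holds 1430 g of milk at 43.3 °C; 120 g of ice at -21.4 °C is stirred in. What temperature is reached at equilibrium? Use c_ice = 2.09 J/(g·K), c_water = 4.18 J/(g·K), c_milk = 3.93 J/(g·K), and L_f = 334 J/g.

T_f ≈ 32.3 °C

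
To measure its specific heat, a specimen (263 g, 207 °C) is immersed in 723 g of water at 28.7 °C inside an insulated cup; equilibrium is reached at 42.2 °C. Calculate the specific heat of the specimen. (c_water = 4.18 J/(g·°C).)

m_s c (T_s − T_f) = m_water c_water (T_f − T_0):
263·c·(207 − 42.2) = 723·4.18·(42.2 − 28.7)
43342 c = 40799  ⇒  c ≈ 0.9413 J/(g·°C)

c ≈ 0.941 J/(g·°C)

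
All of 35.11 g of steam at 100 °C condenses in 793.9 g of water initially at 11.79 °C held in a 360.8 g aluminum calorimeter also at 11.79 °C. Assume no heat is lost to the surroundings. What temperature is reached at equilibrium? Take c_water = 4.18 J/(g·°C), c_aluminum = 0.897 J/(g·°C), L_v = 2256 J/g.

T_f ≈ 36.1 °C

Setting the total heat transfer to zero:
latent heat released on condensation: 35.11·2256 = 79208; condensed water 100 °C→T: 146.76(T − 100); water warms: 793.9·4.18·(T − 11.79) = 3318.5(T − 11.79); aluminum cup: 360.8·0.897·(T − 11.79) = 323.64(T − 11.79)
3788.9 T = 79208 + 14676 + 42941 = 136825
T ≈ 36.11 °C, under the boiling point, so the assumption holds.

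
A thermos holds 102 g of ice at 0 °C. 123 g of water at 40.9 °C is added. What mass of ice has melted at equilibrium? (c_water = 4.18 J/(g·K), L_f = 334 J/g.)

Cooling the water to 0 °C releases 123×4.18×40.9 = 21028 J.
Fully melting the ice requires m_ice L_f = 102×334 = 34068 J.
That's not enough to melt it all — equilibrium is at 0 °C with ice remaining.
m_melted×334 = 21028  ⇒  m_melted ≈ 62.96 g.

m_melted ≈ 63 g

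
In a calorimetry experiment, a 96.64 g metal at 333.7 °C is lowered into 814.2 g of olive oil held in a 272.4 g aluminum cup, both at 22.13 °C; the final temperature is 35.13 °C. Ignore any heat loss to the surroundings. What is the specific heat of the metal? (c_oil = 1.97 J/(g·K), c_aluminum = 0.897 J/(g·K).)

Conservation of energy gives ΣQ = 0:
96.64·c·(35.13 − 333.7) + 814.2·1.97·(35.13 − 22.13) + 272.4·0.897·(35.13 − 22.13) = 0
-28854 c = -24028
c = -24028/-28854 ≈ 0.8328 J/(g·K)

c ≈ 0.833 J/(g·K)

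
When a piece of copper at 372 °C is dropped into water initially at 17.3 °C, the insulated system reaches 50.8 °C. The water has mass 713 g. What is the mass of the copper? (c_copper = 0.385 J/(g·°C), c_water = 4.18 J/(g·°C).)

m ≈ 807 g

Setting the total heat transfer to zero:
m×0.385×(50.8 − 372) + 713×4.18×(50.8 − 17.3) = 0
-123.66 m = -99841
m = -99841/-123.66 ≈ 807.4 g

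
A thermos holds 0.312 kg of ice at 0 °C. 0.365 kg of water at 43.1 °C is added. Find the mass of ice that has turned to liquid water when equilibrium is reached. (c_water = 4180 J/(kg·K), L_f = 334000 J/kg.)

m_melted ≈ 0.197 kg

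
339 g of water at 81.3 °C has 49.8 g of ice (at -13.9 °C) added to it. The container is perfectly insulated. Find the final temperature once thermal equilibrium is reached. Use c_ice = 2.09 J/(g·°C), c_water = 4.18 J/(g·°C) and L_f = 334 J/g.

Sum of m c ΔT and latent-heat terms is zero:
ice -13.9→0 °C: 49.8×2.09×13.9 = 1446.7
  melt ice: 49.8×334 = 16633
  warm the meltwater: 208.16 T
  water cools: 339×4.18×(T − 81.3) = 1417(T − 81.3)
1625.2 T = 115204 − 18080 = 97124
T ≈ 59.76 °C — above 0 °C, consistent with complete melting.

T_f ≈ 59.8 °C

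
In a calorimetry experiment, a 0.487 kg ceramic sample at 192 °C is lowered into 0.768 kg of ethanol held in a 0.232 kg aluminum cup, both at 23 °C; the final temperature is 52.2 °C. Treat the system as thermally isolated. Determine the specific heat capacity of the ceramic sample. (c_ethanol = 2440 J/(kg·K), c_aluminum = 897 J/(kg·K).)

c ≈ 893 J/(kg·K)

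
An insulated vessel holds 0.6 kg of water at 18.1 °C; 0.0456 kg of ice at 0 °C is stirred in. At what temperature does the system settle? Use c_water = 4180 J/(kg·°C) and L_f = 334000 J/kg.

T_f ≈ 11.2 °C

Energy conservation, ΣQ = 0:
fusion: m_ice L_f = 0.0456·334000 = 15230
  warm the meltwater: 190.61 T
  water: 2508(T − 18.1)
2698.6 T = 45395 − 15230 = 30164
T ≈ 11.18 °C. Since T > 0 °C, the all-ice-melts assumption holds.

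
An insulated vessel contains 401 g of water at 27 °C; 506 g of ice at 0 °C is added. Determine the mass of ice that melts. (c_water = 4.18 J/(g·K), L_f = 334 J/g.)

m_melted ≈ 135 g

Heat available from the water dropping to 0 °C: 401·4.18·27 = 45257 J.
To melt every bit of ice: 506·334 = 169004 J.
Since 45257 < 169004 J, not all the ice melts; equilibrium is at 0 °C.
Mass melted = 45257/334 ≈ 135.5 g.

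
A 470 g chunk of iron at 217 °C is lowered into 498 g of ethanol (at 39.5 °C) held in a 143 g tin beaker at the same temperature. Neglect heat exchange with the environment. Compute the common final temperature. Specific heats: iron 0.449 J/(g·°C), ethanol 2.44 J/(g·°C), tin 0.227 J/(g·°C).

T_f is the heat-capacity-weighted average of the initial temperatures:
T_f = (211.03*217 + 1215.1*39.5 + 32.46*39.5) / (211.03 + 1215.1 + 32.46)
    = 95073 / 1458.6 ≈ 65.18 °C

T_f ≈ 65.2 °C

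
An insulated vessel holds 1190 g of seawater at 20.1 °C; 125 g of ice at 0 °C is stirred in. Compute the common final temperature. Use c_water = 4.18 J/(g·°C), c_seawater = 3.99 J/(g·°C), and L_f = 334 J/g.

Net heat exchanged in the isolated system is zero:
latent heat to melt: 125·334 = 41750
  meltwater 0→T: 125·4.18·T = 522.5 T
  seawater cools: 1190·3.99·(T − 20.1) = 4748.1(T − 20.1)
5270.6 T = 95437 − 41750 = 53687
T ≈ 10.19 °C. Since T > 0 °C, the all-ice-melts assumption holds.

T_f ≈ 10.2 °C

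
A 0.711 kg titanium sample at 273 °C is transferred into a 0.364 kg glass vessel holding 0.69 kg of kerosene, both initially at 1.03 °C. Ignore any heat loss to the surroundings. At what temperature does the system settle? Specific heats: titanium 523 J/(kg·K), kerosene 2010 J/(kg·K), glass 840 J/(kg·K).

Heat gained plus heat lost sum to zero:
0.711·523·(T − 273) + 0.69·2010·(T − 1.03) + 0.364·840·(T − 1.03) = 0
371.85(T − 273) + 1386.9(T − 1.03) + 305.76(T − 1.03) = 0
(371.85 + 1386.9 + 305.76) T = 371.85·273 + 1386.9·1.03 + 305.76·1.03
T ≈ 50.02 °C

T_f ≈ 50.0 °C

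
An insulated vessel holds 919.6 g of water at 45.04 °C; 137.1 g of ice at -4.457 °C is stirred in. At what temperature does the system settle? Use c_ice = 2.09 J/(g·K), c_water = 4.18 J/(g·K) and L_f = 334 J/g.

Let T be the final temperature. ΣQ_i = 0:
ice -4.457→0 °C: 137.1·2.09·4.457 = 1277.1
  latent heat to melt: 137.1·334 = 45791
  warm the meltwater: 573.08 T
  water cools: 919.6·4.18·(T − 45.04) = 3843.9(T − 45.04)
4417 T = 173131 − 47069 = 126062
T ≈ 28.54 °C (positive, so assuming full melt was valid).

T_f ≈ 28.5 °C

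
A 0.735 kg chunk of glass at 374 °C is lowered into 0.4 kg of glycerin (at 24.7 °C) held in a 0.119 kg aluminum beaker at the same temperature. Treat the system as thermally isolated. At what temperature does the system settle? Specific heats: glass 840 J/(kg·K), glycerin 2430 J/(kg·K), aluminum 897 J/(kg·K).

Let T be the final temperature. ΣQ_i = 0:
0.735×840×(T − 374) + 0.4×2430×(T − 24.7) + 0.119×897×(T − 24.7) = 0
617.4(T − 374) + 972(T − 24.7) + 106.74(T − 24.7) = 0
1696.1 T = 257553
T = 257553/1696.1 ≈ 151.85 °C

T_f ≈ 151.8 °C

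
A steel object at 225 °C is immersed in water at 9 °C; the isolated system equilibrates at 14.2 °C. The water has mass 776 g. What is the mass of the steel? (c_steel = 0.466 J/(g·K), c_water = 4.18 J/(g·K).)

m ≈ 172 g

Heat lost by the steel = heat gained by the water:
m×0.466×(225 − 14.2) = 776×4.18×(14.2 − 9)
98.23 m = 16867  ⇒  m ≈ 171.7 g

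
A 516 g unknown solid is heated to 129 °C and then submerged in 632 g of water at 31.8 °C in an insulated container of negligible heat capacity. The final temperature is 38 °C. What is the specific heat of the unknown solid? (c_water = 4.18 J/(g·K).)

c ≈ 0.349 J/(g·K)

Heat lost by the unknown solid = heat gained by the water:
516·c·(129 − 38) = 632·4.18·(38 − 31.8)
46956 c = 16379  ⇒  c ≈ 0.3488 J/(g·K)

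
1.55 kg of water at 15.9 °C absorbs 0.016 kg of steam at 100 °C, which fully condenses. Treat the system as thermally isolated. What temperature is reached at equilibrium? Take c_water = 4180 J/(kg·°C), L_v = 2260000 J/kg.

Energy balance with sensible and latent terms:
steam→water at 100 °C releases m L_v = 0.016×2260000 = 36160; condensate cools 100→T: 0.016×4180×(T − 100) = 66.88(T − 100); water warms: 1.55×4180×(T − 15.9) = 6479(T − 15.9)
6545.9 T = 36160 + 6688 + 103016 = 145864
T ≈ 22.28 °C (< 100 °C, so full condensation is consistent).

T_f ≈ 22.3 °C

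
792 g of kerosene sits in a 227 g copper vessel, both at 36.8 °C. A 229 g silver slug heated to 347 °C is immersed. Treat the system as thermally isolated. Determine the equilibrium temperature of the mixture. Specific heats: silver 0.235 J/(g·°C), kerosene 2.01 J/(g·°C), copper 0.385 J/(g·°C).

T_f = Σ m_i c_i T_i / Σ m_i c_i:
T_f = (53.81*347 + 1591.9*36.8 + 87.39*36.8) / (53.81 + 1591.9 + 87.39)
    = 80473 / 1733.1 ≈ 46.43 °C

T_f ≈ 46.4 °C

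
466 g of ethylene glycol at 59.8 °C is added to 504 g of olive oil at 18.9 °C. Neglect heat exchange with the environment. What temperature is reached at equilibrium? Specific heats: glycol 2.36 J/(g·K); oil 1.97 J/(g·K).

T_f ≈ 40.4 °C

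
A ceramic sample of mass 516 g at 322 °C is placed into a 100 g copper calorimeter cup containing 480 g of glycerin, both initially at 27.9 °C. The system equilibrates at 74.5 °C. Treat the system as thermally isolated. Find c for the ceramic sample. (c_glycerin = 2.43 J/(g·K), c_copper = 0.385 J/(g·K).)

Heat gained plus heat lost sum to zero:
516×c×(74.5 − 322) + 480×2.43×(74.5 − 27.9) + 100×0.385×(74.5 − 27.9) = 0
-127710 c = -56148
c = -56148/-127710 ≈ 0.4397 J/(g·K)

c ≈ 0.44 J/(g·K)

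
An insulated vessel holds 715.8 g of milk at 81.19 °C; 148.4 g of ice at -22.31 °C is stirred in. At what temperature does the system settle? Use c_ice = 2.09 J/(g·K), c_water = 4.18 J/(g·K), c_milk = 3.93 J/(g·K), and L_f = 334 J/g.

Energy conservation, ΣQ = 0:
warm ice to 0 °C: 148.4×2.09×(0 − (-22.31)) = 6919.6; latent heat to melt: 148.4×334 = 49566; meltwater 0→T: 148.4×4.18×T = 620.31 T; milk: 2813.1(T − 81.19)
3433.4 T = 228395 − 56485 = 171910
T ≈ 50.07 °C — above 0 °C, consistent with complete melting.

T_f ≈ 50.1 °C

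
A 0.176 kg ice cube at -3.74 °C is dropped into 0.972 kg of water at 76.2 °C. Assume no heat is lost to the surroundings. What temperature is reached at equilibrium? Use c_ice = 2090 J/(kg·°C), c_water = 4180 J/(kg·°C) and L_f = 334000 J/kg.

T_f ≈ 52.0 °C

Energy conservation, ΣQ = 0:
warm ice to 0 °C: 0.176×2090×(0 − (-3.74)) = 1375.7; fusion: m_ice L_f = 0.176×334000 = 58784; warm the meltwater: 735.68 T; water cools: 0.972×4180×(T − 76.2) = 4063(T − 76.2)
4798.6 T = 309598 − 60160 = 249438
T ≈ 51.98 °C (positive, so assuming full melt was valid).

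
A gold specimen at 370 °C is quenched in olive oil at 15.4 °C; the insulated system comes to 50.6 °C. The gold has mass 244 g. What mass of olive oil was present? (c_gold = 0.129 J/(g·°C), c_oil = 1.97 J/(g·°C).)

m ≈ 145 g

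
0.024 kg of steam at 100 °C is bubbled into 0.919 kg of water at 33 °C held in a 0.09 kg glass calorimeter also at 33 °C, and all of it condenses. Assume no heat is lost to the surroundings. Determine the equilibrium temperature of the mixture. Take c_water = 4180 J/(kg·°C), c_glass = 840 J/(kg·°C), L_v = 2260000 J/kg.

T_f ≈ 48.2 °C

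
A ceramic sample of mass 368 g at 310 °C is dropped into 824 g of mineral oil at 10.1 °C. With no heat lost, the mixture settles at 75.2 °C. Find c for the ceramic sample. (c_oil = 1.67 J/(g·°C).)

c ≈ 1.04 J/(g·°C)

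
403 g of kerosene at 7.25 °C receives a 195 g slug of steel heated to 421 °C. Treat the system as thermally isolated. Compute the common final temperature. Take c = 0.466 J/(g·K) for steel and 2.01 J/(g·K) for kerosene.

T_f ≈ 49.0 °C

Net heat exchanged in the isolated system is zero:
195·0.466·(T − 421) + 403·2.01·(T − 7.25) = 0
(90.87 + 810.03) T = 90.87·421 + 810.03·7.25
T ≈ 48.98 °C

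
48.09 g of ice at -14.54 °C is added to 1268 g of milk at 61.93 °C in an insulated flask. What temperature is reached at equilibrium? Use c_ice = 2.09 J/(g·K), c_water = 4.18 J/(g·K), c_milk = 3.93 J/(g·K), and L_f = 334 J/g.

T_f ≈ 56.1 °C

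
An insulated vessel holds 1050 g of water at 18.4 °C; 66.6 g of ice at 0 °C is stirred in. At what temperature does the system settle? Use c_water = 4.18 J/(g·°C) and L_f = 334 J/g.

T_f ≈ 12.5 °C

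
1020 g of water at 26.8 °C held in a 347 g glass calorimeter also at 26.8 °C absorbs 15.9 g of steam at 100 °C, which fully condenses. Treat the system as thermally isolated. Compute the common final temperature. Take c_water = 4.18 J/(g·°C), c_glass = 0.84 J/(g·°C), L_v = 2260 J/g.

T_f ≈ 35.6 °C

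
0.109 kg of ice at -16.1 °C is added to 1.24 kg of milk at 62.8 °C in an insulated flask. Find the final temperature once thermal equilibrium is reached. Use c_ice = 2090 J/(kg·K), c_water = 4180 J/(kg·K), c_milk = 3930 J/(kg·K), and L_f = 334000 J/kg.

Conservation of energy gives ΣQ = 0:
warm ice to 0 °C: 0.109×2090×(0 − (-16.1)) = 3667.7; melt ice: 0.109×334000 = 36406; meltwater 0→T: 0.109×4180×T = 455.62 T; milk cools: 1.24×3930×(T − 62.8) = 4873.2(T − 62.8)
5328.8 T = 306037 − 40074 = 265963
T ≈ 49.91 °C (positive, so assuming full melt was valid).

T_f ≈ 49.9 °C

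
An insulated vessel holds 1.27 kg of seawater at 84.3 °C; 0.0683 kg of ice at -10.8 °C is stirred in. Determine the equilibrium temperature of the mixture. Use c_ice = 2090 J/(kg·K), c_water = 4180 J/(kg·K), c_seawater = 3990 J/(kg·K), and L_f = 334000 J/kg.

Conservation of energy gives ΣQ = 0:
ice -10.8→0 °C: 0.0683·2090·10.8 = 1541.7; fusion: m_ice L_f = 0.0683·334000 = 22812; meltwater 0→T: 0.0683·4180·T = 285.49 T; seawater cools: 1.27·3990·(T − 84.3) = 5067.3(T − 84.3)
5352.8 T = 427173 − 24354 = 402820
T ≈ 75.25 °C — above 0 °C, consistent with complete melting.

T_f ≈ 75.3 °C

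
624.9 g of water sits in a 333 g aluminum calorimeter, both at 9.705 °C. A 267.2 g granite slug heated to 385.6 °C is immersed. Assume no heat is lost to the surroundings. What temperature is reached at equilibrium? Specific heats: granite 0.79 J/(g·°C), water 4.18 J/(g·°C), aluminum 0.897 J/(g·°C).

T_f ≈ 35.1 °C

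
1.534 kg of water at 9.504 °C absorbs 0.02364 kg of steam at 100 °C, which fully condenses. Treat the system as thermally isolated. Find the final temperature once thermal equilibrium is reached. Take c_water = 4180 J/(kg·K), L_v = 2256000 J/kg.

Let T be the final temperature. ΣQ_i = 0:
latent heat released on condensation: 0.02364×2256000 = 53332
  condensed water 100 °C→T: 98.82(T − 100)
  original water: 6412.1(T − 9.504)
6510.9 T = 53332 + 9881.5 + 60941 = 124154
T ≈ 19.07 °C, under the boiling point, so the assumption holds.

T_f ≈ 19.1 °C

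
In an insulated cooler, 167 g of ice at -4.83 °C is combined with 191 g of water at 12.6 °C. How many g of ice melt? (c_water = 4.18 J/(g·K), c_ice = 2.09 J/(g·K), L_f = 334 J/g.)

m_melted ≈ 25.1 g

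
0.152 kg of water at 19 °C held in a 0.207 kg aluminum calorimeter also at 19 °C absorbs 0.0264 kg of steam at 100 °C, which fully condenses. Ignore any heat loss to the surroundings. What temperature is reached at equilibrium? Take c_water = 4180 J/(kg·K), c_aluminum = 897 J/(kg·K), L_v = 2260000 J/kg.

Net heat exchanged in the isolated system is zero:
condense steam: −0.0264·2260000 = −59664; condensed water 100 °C→T: 110.35(T − 100); original water: 635.36(T − 19); cup: 185.68(T − 19)
931.39 T = 59664 + 11035 + 15600 = 86299
T ≈ 92.66 °C, under the boiling point, so the assumption holds.

T_f ≈ 92.7 °C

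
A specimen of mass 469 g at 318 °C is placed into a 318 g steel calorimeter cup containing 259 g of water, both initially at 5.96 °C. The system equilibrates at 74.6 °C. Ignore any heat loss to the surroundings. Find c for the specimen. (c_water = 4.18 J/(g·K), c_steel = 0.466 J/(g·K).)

Heat gained plus heat lost sum to zero:
469×c×(74.6 − 318) + 259×4.18×(74.6 − 5.96) + 318×0.466×(74.6 − 5.96) = 0
-114155 c = -84483
c = -84483/-114155 ≈ 0.7401 J/(g·K)

c ≈ 0.74 J/(g·K)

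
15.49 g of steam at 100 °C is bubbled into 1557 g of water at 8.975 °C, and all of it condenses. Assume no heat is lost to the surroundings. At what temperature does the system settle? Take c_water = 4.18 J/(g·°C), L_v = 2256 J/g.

Taking heat into each body as positive, Σ m c ΔT = 0:
latent heat released on condensation: 15.49×2256 = 34945
  condensed water 100 °C→T: 64.75(T − 100)
  water warms: 1557×4.18×(T − 8.975) = 6508.3(T − 8.975)
6573 T = 34945 + 6474.8 + 58412 = 99832
T ≈ 15.19 °C (< 100 °C, so full condensation is consistent).

T_f ≈ 15.2 °C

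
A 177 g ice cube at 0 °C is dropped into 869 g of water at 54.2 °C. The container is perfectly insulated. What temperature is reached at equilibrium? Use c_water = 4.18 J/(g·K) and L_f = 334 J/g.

T_f ≈ 31.5 °C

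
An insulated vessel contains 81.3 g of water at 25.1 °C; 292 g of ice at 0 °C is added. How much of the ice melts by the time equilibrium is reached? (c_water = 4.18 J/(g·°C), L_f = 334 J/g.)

m_melted ≈ 25.5 g

Heat available from the water dropping to 0 °C: 81.3×4.18×25.1 = 8529.8 J.
To melt every bit of ice: 292×334 = 97528 J.
That's not enough to melt it all — equilibrium is at 0 °C with ice remaining.
Mass melted = 8529.8/334 ≈ 25.54 g.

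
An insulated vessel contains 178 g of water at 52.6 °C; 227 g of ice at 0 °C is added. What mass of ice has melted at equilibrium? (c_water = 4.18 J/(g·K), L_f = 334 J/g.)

Water can give up m c ΔT = 178·4.18·52.6 = 39137 J before reaching 0 °C.
Fully melting the ice requires m_ice L_f = 227·334 = 75818 J.
That's not enough to melt it all — equilibrium is at 0 °C with ice remaining.
m_melt = 39137 / L_f = 117.2 g.

m_melted ≈ 117 g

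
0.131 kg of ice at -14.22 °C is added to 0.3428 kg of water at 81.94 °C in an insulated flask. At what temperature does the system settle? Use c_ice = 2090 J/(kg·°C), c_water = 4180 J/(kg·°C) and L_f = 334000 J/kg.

T_f ≈ 35.2 °C

Setting the total heat transfer to zero:
ice -14.22→0 °C: 0.131·2090·14.22 = 3893.3
  fusion: m_ice L_f = 0.131·334000 = 43754
  meltwater 0→T: 0.131·4180·T = 547.58 T
  water cools: 0.3428·4180·(T − 81.94) = 1432.9(T − 81.94)
1980.5 T = 117412 − 47647 = 69765
T ≈ 35.23 °C. Since T > 0 °C, the all-ice-melts assumption holds.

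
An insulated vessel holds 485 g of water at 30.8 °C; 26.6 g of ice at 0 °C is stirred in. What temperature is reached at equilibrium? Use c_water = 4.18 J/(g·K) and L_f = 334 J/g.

T_f ≈ 25.0 °C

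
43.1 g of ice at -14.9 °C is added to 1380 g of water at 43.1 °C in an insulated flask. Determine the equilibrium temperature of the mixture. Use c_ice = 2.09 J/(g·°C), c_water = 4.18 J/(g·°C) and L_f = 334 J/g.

Energy balance with sensible and latent terms:
warm ice to 0 °C: 43.1×2.09×(0 − (-14.9)) = 1342.2; melt ice: 43.1×334 = 14395; meltwater 0→T: 43.1×4.18×T = 180.16 T; water cools: 1380×4.18×(T − 43.1) = 5768.4(T − 43.1)
5948.6 T = 248618 − 15738 = 232880
T ≈ 39.15 °C (positive, so assuming full melt was valid).

T_f ≈ 39.1 °C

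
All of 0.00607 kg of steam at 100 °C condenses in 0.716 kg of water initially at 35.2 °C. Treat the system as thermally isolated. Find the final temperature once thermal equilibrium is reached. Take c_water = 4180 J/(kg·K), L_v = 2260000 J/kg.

T_f ≈ 40.3 °C

Setting the total heat transfer to zero:
steam→water at 100 °C releases m L_v = 0.00607×2260000 = 13718
  condensed water 100 °C→T: 25.37(T − 100)
  water warms: 0.716×4180×(T − 35.2) = 2992.9(T − 35.2)
3018.3 T = 13718 + 2537.3 + 105349 = 121605
T ≈ 40.29 °C (< 100 °C, so full condensation is consistent).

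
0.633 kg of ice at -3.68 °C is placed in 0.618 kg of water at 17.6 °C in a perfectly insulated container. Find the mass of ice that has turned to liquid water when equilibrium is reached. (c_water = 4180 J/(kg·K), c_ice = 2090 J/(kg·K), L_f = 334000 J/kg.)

Water can give up m c ΔT = 0.618×4180×17.6 = 45465 J before reaching 0 °C.
Warming the ice to 0 °C takes 0.633×2090×3.68 = 4868.5 J, leaving 40596 J for melting.
To melt every bit of ice: 0.633×334000 = 211422 J.
40596 J < 211422 J, so only part of the ice melts and the system sits at 0 °C.
Mass melted = 40596/334000 ≈ 0.1215 kg.

m_melted ≈ 0.122 kg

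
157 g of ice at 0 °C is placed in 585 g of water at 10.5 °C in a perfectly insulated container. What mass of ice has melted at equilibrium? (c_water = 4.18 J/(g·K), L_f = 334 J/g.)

Water can give up m c ΔT = 585×4.18×10.5 = 25676 J before reaching 0 °C.
Melting all 157 g of ice would need 157×334 = 52438 J.
That's not enough to melt it all — equilibrium is at 0 °C with ice remaining.
m_melted×334 = 25676  ⇒  m_melted ≈ 76.87 g.

m_melted ≈ 76.9 g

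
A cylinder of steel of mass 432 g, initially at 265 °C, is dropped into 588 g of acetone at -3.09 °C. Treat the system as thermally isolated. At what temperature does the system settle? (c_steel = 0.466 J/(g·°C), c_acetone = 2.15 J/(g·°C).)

T_f ≈ 33.7 °C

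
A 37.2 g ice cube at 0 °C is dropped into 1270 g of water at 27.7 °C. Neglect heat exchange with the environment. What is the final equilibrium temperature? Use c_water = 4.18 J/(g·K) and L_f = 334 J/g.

Energy conservation, ΣQ = 0:
fusion: m_ice L_f = 37.2×334 = 12425; warm the meltwater: 155.5 T; water cools: 1270×4.18×(T − 27.7) = 5308.6(T − 27.7)
5464.1 T = 147048 − 12425 = 134623
T ≈ 24.64 °C (positive, so assuming full melt was valid).

T_f ≈ 24.6 °C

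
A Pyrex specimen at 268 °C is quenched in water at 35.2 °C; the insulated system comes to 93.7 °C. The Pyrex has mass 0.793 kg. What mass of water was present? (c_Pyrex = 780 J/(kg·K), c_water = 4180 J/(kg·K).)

m ≈ 0.441 kg

Conservation of energy gives ΣQ = 0:
0.793·780·(93.7 − 268) + m·4180·(93.7 − 35.2) = 0
244530 m = 107812
m = 107812/244530 ≈ 0.4409 kg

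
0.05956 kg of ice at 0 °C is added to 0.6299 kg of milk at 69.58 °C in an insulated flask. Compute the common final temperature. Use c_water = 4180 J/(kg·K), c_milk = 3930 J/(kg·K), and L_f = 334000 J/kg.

T_f ≈ 55.9 °C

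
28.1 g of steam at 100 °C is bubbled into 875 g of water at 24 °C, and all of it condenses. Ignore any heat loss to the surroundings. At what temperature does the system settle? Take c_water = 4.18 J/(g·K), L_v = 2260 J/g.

Conservation of energy gives ΣQ = 0:
latent heat released on condensation: 28.1·2260 = 63506; condensate cools 100→T: 28.1·4.18·(T − 100) = 117.46(T − 100); water warms: 875·4.18·(T − 24) = 3657.5(T − 24)
3775 T = 63506 + 11746 + 87780 = 163032
T ≈ 43.19 °C (< 100 °C, so full condensation is consistent).

T_f ≈ 43.2 °C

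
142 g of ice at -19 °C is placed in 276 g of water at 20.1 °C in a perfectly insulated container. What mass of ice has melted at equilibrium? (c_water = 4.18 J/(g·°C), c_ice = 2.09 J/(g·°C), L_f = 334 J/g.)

Cooling the water to 0 °C releases 276·4.18·20.1 = 23189 J.
Warming the ice to 0 °C takes 142·2.09·19 = 5638.8 J, leaving 17550 J for melting.
Melting all 142 g of ice would need 142·334 = 47428 J.
Since 17550 < 47428 J, not all the ice melts; equilibrium is at 0 °C.
m_melted·334 = 17550  ⇒  m_melted ≈ 52.55 g.

m_melted ≈ 52.5 g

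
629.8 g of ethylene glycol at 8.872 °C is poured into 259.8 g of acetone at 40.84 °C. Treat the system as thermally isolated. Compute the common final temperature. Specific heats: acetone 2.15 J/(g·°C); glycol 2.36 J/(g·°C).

T_f ≈ 17.6 °C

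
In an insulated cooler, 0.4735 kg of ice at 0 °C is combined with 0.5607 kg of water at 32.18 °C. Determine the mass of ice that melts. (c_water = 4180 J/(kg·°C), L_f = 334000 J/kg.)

Heat available from the water dropping to 0 °C: 0.5607×4180×32.18 = 75421 J.
To melt every bit of ice: 0.4735×334000 = 158149 J.
That's not enough to melt it all — equilibrium is at 0 °C with ice remaining.
m_melt = 75421 / L_f = 0.2258 kg.

m_melted ≈ 0.226 kg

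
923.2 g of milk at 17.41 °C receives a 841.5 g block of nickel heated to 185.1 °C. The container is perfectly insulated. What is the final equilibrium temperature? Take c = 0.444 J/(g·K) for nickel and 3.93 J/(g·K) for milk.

T_f ≈ 33.1 °C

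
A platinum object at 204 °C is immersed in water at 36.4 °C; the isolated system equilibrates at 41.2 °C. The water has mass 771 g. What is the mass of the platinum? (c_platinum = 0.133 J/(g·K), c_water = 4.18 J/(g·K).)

Heat gained plus heat lost sum to zero:
m·0.133·(41.2 − 204) + 771·4.18·(41.2 − 36.4) = 0
-21.65 m = -15469
m = -15469/-21.65 ≈ 714.4 g

m ≈ 714 g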